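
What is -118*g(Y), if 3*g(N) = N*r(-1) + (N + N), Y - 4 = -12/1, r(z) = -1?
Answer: 944/3 ≈ 314.67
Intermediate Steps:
Y = -8 (Y = 4 - 12/1 = 4 - 12*1 = 4 - 12 = -8)
g(N) = N/3 (g(N) = (N*(-1) + (N + N))/3 = (-N + 2*N)/3 = N/3)
-118*g(Y) = -118*(-8)/3 = -118*(-8/3) = 944/3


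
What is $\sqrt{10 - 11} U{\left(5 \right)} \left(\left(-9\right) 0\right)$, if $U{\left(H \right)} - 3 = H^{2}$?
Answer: $0$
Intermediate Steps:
$U{\left(H \right)} = 3 + H^{2}$
$\sqrt{10 - 11} U{\left(5 \right)} \left(\left(-9\right) 0\right) = \sqrt{10 - 11} \left(3 + 5^{2}\right) \left(\left(-9\right) 0\right) = \sqrt{-1} \left(3 + 25\right) 0 = i 28 \cdot 0 = 28 i 0 = 0$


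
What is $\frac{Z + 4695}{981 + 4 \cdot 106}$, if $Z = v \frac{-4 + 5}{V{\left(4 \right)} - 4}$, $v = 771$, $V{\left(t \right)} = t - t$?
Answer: $\frac{18009}{5620} \approx 3.2044$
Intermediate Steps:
$V{\left(t \right)} = 0$
$Z = - \frac{771}{4}$ ($Z = 771 \frac{-4 + 5}{0 - 4} = 771 \cdot 1 \frac{1}{-4} = 771 \cdot 1 \left(- \frac{1}{4}\right) = 771 \left(- \frac{1}{4}\right) = - \frac{771}{4} \approx -192.75$)
$\frac{Z + 4695}{981 + 4 \cdot 106} = \frac{- \frac{771}{4} + 4695}{981 + 4 \cdot 106} = \frac{18009}{4 \left(981 + 424\right)} = \frac{18009}{4 \cdot 1405} = \frac{18009}{4} \cdot \frac{1}{1405} = \frac{18009}{5620}$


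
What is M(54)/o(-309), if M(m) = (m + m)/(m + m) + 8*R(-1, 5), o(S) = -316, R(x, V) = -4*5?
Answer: 159/316 ≈ 0.50316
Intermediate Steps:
R(x, V) = -20
M(m) = -159 (M(m) = (m + m)/(m + m) + 8*(-20) = (2*m)/((2*m)) - 160 = (2*m)*(1/(2*m)) - 160 = 1 - 160 = -159)
M(54)/o(-309) = -159/(-316) = -159*(-1/316) = 159/316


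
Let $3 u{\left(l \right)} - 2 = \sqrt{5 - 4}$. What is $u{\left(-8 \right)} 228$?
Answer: $228$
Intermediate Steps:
$u{\left(l \right)} = 1$ ($u{\left(l \right)} = \frac{2}{3} + \frac{\sqrt{5 - 4}}{3} = \frac{2}{3} + \frac{\sqrt{1}}{3} = \frac{2}{3} + \frac{1}{3} \cdot 1 = \frac{2}{3} + \frac{1}{3} = 1$)
$u{\left(-8 \right)} 228 = 1 \cdot 228 = 228$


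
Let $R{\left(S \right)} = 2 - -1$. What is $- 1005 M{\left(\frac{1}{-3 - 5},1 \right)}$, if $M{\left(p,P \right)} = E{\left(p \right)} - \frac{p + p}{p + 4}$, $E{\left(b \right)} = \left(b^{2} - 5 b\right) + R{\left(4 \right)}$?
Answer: $- \frac{7387755}{1984} \approx -3723.7$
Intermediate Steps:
$R{\left(S \right)} = 3$ ($R{\left(S \right)} = 2 + 1 = 3$)
$E{\left(b \right)} = 3 + b^{2} - 5 b$ ($E{\left(b \right)} = \left(b^{2} - 5 b\right) + 3 = 3 + b^{2} - 5 b$)
$M{\left(p,P \right)} = 3 + p^{2} - 5 p - \frac{2 p}{4 + p}$ ($M{\left(p,P \right)} = \left(3 + p^{2} - 5 p\right) - \frac{p + p}{p + 4} = \left(3 + p^{2} - 5 p\right) - \frac{2 p}{4 + p} = 3 + p^{2} - 5 p - \frac{2 p}{4 + p}$)
$- 1005 M{\left(\frac{1}{-3 - 5},1 \right)} = - 1005 \frac{12 + \left(\frac{1}{-3 - 5}\right)^{3} - \left(\frac{1}{-3 - 5}\right)^{2} - \frac{19}{-3 - 5}}{4 + \frac{1}{-3 - 5}} = - 1005 \frac{12 + \left(\frac{1}{-8}\right)^{3} - \left(\frac{1}{-8}\right)^{2} - \frac{19}{-8}}{4 + \frac{1}{-8}} = - 1005 \frac{12 + \left(- \frac{1}{8}\right)^{3} - \left(- \frac{1}{8}\right)^{2} - - \frac{19}{8}}{4 - \frac{1}{8}} = - 1005 \frac{12 - \frac{1}{512} - \frac{1}{64} + \frac{19}{8}}{\frac{31}{8}} = - 1005 \frac{8 \left(12 - \frac{1}{512} - \frac{1}{64} + \frac{19}{8}\right)}{31} = - 1005 \cdot \frac{8}{31} \cdot \frac{7351}{512} = \left(-1005\right) \frac{7351}{1984} = - \frac{7387755}{1984}$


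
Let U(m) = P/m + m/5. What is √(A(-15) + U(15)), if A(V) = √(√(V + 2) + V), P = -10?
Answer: √(21 + 9*√(-15 + I*√13))/3 ≈ 1.9486 + 1.0008*I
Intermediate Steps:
U(m) = -10/m + m/5
A(V) = √(V + √(2 + V)) (A(V) = √(√(2 + V) + V) = √(V + √(2 + V)))
√(A(-15) + U(15)) = √(√(-15 + √(2 - 15)) + (-10/15 + (⅕)*15)) = √(√(-15 + √(-13)) + (-10*1/15 + 3)) = √(√(-15 + I*√13) + (-⅔ + 3)) = √(√(-15 + I*√13) + 7/3) = √(7/3 + √(-15 + I*√13))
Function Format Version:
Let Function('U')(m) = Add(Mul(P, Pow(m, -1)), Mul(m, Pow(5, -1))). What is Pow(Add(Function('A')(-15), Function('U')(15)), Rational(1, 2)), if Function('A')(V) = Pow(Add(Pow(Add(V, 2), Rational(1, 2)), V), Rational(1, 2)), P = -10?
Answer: Mul(Rational(1, 3), Pow(Add(21, Mul(9, Pow(Add(-15, Mul(I, Pow(13, Rational(1, 2)))), Rational(1, 2)))), Rational(1, 2))) ≈ Add(1.9486, Mul(1.0008, I))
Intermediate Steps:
Function('U')(m) = Add(Mul(-10, Pow(m, -1)), Mul(Rational(1, 5), m)) (Function('U')(m) = Add(Mul(-10, Pow(m, -1)), Mul(m, Pow(5, -1))) = Add(Mul(-10, Pow(m, -1)), Mul(m, Rational(1, 5))) = Add(Mul(-10, Pow(m, -1)), Mul(Rational(1, 5), m)))
Function('A')(V) = Pow(Add(V, Pow(Add(2, V), Rational(1, 2))), Rational(1, 2)) (Function('A')(V) = Pow(Add(Pow(Add(2, V), Rational(1, 2)), V), Rational(1, 2)) = Pow(Add(V, Pow(Add(2, V), Rational(1, 2))), Rational(1, 2)))
Pow(Add(Function('A')(-15), Function('U')(15)), Rational(1, 2)) = Pow(Add(Pow(Add(-15, Pow(Add(2, -15), Rational(1, 2))), Rational(1, 2)), Add(Mul(-10, Pow(15, -1)), Mul(Rational(1, 5), 15))), Rational(1, 2)) = Pow(Add(Pow(Add(-15, Pow(-13, Rational(1, 2))), Rational(1, 2)), Add(Mul(-10, Rational(1, 15)), 3)), Rational(1, 2)) = Pow(Add(Pow(Add(-15, Mul(I, Pow(13, Rational(1, 2)))), Rational(1, 2)), Add(Rational(-2, 3), 3)), Rational(1, 2)) = Pow(Add(Pow(Add(-15, Mul(I, Pow(13, Rational(1, 2)))), Rational(1, 2)), Rational(7, 3)), Rational(1, 2)) = Pow(Add(Rational(7, 3), Pow(Add(-15, Mul(I, Pow(13, Rational(1, 2)))), Rational(1, 2))), Rational(1, 2))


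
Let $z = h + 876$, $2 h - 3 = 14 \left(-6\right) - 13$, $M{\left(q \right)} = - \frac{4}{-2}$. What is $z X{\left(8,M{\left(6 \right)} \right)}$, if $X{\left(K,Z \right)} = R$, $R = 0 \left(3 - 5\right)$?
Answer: $0$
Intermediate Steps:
$M{\left(q \right)} = 2$ ($M{\left(q \right)} = \left(-4\right) \left(- \frac{1}{2}\right) = 2$)
$h = -47$ ($h = \frac{3}{2} + \frac{14 \left(-6\right) - 13}{2} = \frac{3}{2} + \frac{-84 - 13}{2} = \frac{3}{2} + \frac{1}{2} \left(-97\right) = \frac{3}{2} - \frac{97}{2} = -47$)
$R = 0$ ($R = 0 \left(-2\right) = 0$)
$X{\left(K,Z \right)} = 0$
$z = 829$ ($z = -47 + 876 = 829$)
$z X{\left(8,M{\left(6 \right)} \right)} = 829 \cdot 0 = 0$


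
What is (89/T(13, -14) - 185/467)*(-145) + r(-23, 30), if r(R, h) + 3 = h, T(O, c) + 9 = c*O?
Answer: 13558529/89197 ≈ 152.01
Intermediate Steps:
T(O, c) = -9 + O*c (T(O, c) = -9 + c*O = -9 + O*c)
r(R, h) = -3 + h
(89/T(13, -14) - 185/467)*(-145) + r(-23, 30) = (89/(-9 + 13*(-14)) - 185/467)*(-145) + (-3 + 30) = (89/(-9 - 182) - 185*1/467)*(-145) + 27 = (89/(-191) - 185/467)*(-145) + 27 = (89*(-1/191) - 185/467)*(-145) + 27 = (-89/191 - 185/467)*(-145) + 27 = -76898/89197*(-145) + 27 = 11150210/89197 + 27 = 13558529/89197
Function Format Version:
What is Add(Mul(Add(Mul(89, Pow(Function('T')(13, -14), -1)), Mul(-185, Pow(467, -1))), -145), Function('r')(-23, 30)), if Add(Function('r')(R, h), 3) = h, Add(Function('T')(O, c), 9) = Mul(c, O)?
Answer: Rational(13558529, 89197) ≈ 152.01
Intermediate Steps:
Function('T')(O, c) = Add(-9, Mul(O, c)) (Function('T')(O, c) = Add(-9, Mul(c, O)) = Add(-9, Mul(O, c)))
Function('r')(R, h) = Add(-3, h)
Add(Mul(Add(Mul(89, Pow(Function('T')(13, -14), -1)), Mul(-185, Pow(467, -1))), -145), Function('r')(-23, 30)) = Add(Mul(Add(Mul(89, Pow(Add(-9, Mul(13, -14)), -1)), Mul(-185, Pow(467, -1))), -145), Add(-3, 30)) = Add(Mul(Add(Mul(89, Pow(Add(-9, -182), -1)), Mul(-185, Rational(1, 467))), -145), 27) = Add(Mul(Add(Mul(89, Pow(-191, -1)), Rational(-185, 467)), -145), 27) = Add(Mul(Add(Mul(89, Rational(-1, 191)), Rational(-185, 467)), -145), 27) = Add(Mul(Add(Rational(-89, 191), Rational(-185, 467)), -145), 27) = Add(Mul(Rational(-76898, 89197), -145), 27) = Add(Rational(11150210, 89197), 27) = Rational(13558529, 89197)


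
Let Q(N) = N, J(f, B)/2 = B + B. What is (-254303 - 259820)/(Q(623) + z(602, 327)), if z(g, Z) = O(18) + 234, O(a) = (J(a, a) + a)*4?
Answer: -514123/1217 ≈ -422.45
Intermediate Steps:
J(f, B) = 4*B (J(f, B) = 2*(B + B) = 2*(2*B) = 4*B)
O(a) = 20*a (O(a) = (4*a + a)*4 = (5*a)*4 = 20*a)
z(g, Z) = 594 (z(g, Z) = 20*18 + 234 = 360 + 234 = 594)
(-254303 - 259820)/(Q(623) + z(602, 327)) = (-254303 - 259820)/(623 + 594) = -514123/1217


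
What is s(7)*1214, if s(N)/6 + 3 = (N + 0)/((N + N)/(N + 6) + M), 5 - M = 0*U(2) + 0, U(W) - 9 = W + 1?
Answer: -1063464/79 ≈ -13462.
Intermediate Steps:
U(W) = 10 + W (U(W) = 9 + (W + 1) = 9 + (1 + W) = 10 + W)
M = 5 (M = 5 - (0*(10 + 2) + 0) = 5 - (0*12 + 0) = 5 - (0 + 0) = 5 - 1*0 = 5 + 0 = 5)
s(N) = -18 + 6*N/(5 + 2*N/(6 + N)) (s(N) = -18 + 6*((N + 0)/((N + N)/(N + 6) + 5)) = -18 + 6*(N/((2*N)/(6 + N) + 5)) = -18 + 6*(N/(2*N/(6 + N) + 5)) = -18 + 6*(N/(5 + 2*N/(6 + N))) = -18 + 6*N/(5 + 2*N/(6 + N)))
s(7)*1214 = (6*(-90 + 7² - 15*7)/(30 + 7*7))*1214 = (6*(-90 + 49 - 105)/(30 + 49))*1214 = (6*(-146)/79)*1214 = (6*(1/79)*(-146))*1214 = -876/79*1214 = -1063464/79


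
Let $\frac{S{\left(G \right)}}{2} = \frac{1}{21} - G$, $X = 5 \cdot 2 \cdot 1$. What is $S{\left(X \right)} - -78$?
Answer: $\frac{1220}{21} \approx 58.095$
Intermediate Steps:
$X = 10$ ($X = 10 \cdot 1 = 10$)
$S{\left(G \right)} = \frac{2}{21} - 2 G$ ($S{\left(G \right)} = 2 \left(\frac{1}{21} - G\right) = \frac{2}{21} - 2 G$)
$S{\left(X \right)} - -78 = \left(\frac{2}{21} - 20\right) - -78 = \left(\frac{2}{21} - 20\right) + 78 = - \frac{418}{21} + 78 = \frac{1220}{21}$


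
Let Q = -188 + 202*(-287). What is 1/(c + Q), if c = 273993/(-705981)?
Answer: -235327/13687180305 ≈ -1.7193e-5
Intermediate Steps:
c = -91331/235327 (c = 273993*(-1/705981) = -91331/235327 ≈ -0.38810)
Q = -58162 (Q = -188 - 57974 = -58162)
1/(c + Q) = 1/(-91331/235327 - 58162) = 1/(-13687180305/235327) = -235327/13687180305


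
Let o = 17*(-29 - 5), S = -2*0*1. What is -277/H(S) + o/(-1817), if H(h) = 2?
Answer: -502153/3634 ≈ -138.18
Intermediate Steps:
S = 0 (S = 0*1 = 0)
o = -578 (o = 17*(-34) = -578)
-277/H(S) + o/(-1817) = -277/2 - 578/(-1817) = -277*1/2 - 578*(-1/1817) = -277/2 + 578/1817 = -502153/3634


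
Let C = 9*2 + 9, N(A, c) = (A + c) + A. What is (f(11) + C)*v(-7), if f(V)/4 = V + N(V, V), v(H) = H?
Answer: -1421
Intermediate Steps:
N(A, c) = c + 2*A
C = 27 (C = 18 + 9 = 27)
f(V) = 16*V (f(V) = 4*(V + (V + 2*V)) = 4*(V + 3*V) = 4*(4*V) = 16*V)
(f(11) + C)*v(-7) = (16*11 + 27)*(-7) = (176 + 27)*(-7) = 203*(-7) = -1421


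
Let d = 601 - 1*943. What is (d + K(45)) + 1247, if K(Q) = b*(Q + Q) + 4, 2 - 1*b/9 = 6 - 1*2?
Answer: -711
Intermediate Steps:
b = -18 (b = 18 - 9*(6 - 1*2) = 18 - 9*(6 - 2) = 18 - 9*4 = 18 - 36 = -18)
d = -342 (d = 601 - 943 = -342)
K(Q) = 4 - 36*Q (K(Q) = -18*(Q + Q) + 4 = -36*Q + 4 = 4 - 36*Q)
(d + K(45)) + 1247 = (-342 + (4 - 36*45)) + 1247 = (-342 + (4 - 1620)) + 1247 = (-342 - 1616) + 1247 = -1958 + 1247 = -711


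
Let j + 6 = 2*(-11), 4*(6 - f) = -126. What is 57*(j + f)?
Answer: 1083/2 ≈ 541.50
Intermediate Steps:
f = 75/2 (f = 6 - 1/4*(-126) = 6 + 63/2 = 75/2 ≈ 37.500)
j = -28 (j = -6 + 2*(-11) = -6 - 22 = -28)
57*(j + f) = 57*(-28 + 75/2) = 57*(19/2) = 1083/2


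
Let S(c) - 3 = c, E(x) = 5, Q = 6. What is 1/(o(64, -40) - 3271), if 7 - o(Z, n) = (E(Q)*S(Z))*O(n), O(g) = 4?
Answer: -1/4604 ≈ -0.00021720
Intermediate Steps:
S(c) = 3 + c
o(Z, n) = -53 - 20*Z (o(Z, n) = 7 - 5*(3 + Z)*4 = 7 - (15 + 5*Z)*4 = 7 - (60 + 20*Z) = 7 + (-60 - 20*Z) = -53 - 20*Z)
1/(o(64, -40) - 3271) = 1/((-53 - 20*64) - 3271) = 1/((-53 - 1280) - 3271) = 1/(-1333 - 3271) = 1/(-4604) = -1/4604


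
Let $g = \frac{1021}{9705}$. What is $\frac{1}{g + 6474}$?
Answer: $\frac{9705}{62831191} \approx 0.00015446$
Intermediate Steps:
$g = \frac{1021}{9705}$ ($g = 1021 \cdot \frac{1}{9705} = \frac{1021}{9705} \approx 0.1052$)
$\frac{1}{g + 6474} = \frac{1}{\frac{1021}{9705} + 6474} = \frac{1}{\frac{62831191}{9705}} = \frac{9705}{62831191}$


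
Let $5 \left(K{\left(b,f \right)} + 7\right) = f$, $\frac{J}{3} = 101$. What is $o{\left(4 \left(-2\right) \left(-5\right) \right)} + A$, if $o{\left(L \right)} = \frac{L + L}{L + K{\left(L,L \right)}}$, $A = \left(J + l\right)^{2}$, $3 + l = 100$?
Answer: $\frac{6560080}{41} \approx 1.6 \cdot 10^{5}$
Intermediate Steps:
$J = 303$ ($J = 3 \cdot 101 = 303$)
$K{\left(b,f \right)} = -7 + \frac{f}{5}$
$l = 97$ ($l = -3 + 100 = 97$)
$A = 160000$ ($A = \left(303 + 97\right)^{2} = 400^{2} = 160000$)
$o{\left(L \right)} = \frac{2 L}{-7 + \frac{6 L}{5}}$ ($o{\left(L \right)} = \frac{L + L}{L + \left(-7 + \frac{L}{5}\right)} = \frac{2 L}{-7 + \frac{6 L}{5}}$)
$o{\left(4 \left(-2\right) \left(-5\right) \right)} + A = \frac{10 \cdot 4 \left(-2\right) \left(-5\right)}{-35 + 6 \cdot 4 \left(-2\right) \left(-5\right)} + 160000 = \frac{10 \left(\left(-8\right) \left(-5\right)\right)}{-35 + 6 \left(\left(-8\right) \left(-5\right)\right)} + 160000 = 10 \cdot 40 \frac{1}{-35 + 6 \cdot 40} + 160000 = 10 \cdot 40 \frac{1}{-35 + 240} + 160000 = 10 \cdot 40 \cdot \frac{1}{205} + 160000 = \frac{80}{41} + 160000 = \frac{6560080}{41}$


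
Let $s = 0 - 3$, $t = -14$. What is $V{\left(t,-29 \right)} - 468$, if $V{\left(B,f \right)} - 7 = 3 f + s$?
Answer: $-551$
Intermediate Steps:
$s = -3$
$V{\left(B,f \right)} = 4 + 3 f$ ($V{\left(B,f \right)} = 7 + \left(3 f - 3\right) = 7 + \left(-3 + 3 f\right) = 4 + 3 f$)
$V{\left(t,-29 \right)} - 468 = \left(4 + 3 \left(-29\right)\right) - 468 = \left(4 - 87\right) - 468 = -83 - 468 = -551$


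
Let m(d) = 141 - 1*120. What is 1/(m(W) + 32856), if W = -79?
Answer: 1/32877 ≈ 3.0416e-5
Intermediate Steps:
m(d) = 21 (m(d) = 141 - 120 = 21)
1/(m(W) + 32856) = 1/(21 + 32856) = 1/32877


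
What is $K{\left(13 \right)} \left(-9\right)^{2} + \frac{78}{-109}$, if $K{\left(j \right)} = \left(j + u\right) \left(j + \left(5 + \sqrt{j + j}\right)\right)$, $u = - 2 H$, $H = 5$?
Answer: $\frac{476688}{109} + 243 \sqrt{26} \approx 5612.3$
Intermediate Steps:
$u = -10$ ($u = \left(-2\right) 5 = -10$)
$K{\left(j \right)} = \left(-10 + j\right) \left(5 + j + \sqrt{2} \sqrt{j}\right)$ ($K{\left(j \right)} = \left(j - 10\right) \left(j + \left(5 + \sqrt{j + j}\right)\right) = \left(-10 + j\right) \left(j + \left(5 + \sqrt{2 j}\right)\right) = \left(-10 + j\right) \left(j + \left(5 + \sqrt{2} \sqrt{j}\right)\right) = \left(-10 + j\right) \left(5 + j + \sqrt{2} \sqrt{j}\right)$)
$K{\left(13 \right)} \left(-9\right)^{2} + \frac{78}{-109} = \left(-50 + 13^{2} - 65 + \sqrt{2} \cdot 13^{\frac{3}{2}} - 10 \sqrt{2} \sqrt{13}\right) \left(-9\right)^{2} + \frac{78}{-109} = \left(-50 + 169 - 65 + \sqrt{2} \cdot 13 \sqrt{13} - 10 \sqrt{26}\right) 81 + 78 \left(- \frac{1}{109}\right) = \left(-50 + 169 - 65 + 13 \sqrt{26} - 10 \sqrt{26}\right) 81 - \frac{78}{109} = \left(54 + 3 \sqrt{26}\right) 81 - \frac{78}{109} = \left(4374 + 243 \sqrt{26}\right) - \frac{78}{109} = \frac{476688}{109} + 243 \sqrt{26}$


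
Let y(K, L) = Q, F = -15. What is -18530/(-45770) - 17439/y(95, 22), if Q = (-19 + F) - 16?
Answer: 79910953/228850 ≈ 349.19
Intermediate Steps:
Q = -50 (Q = (-19 - 15) - 16 = -34 - 16 = -50)
y(K, L) = -50
-18530/(-45770) - 17439/y(95, 22) = -18530/(-45770) - 17439/(-50) = -18530*(-1/45770) - 17439*(-1/50) = 1853/4577 + 17439/50 = 79910953/228850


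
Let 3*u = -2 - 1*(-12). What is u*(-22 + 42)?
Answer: 200/3 ≈ 66.667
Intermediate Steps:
u = 10/3 (u = (-2 - 1*(-12))/3 = (-2 + 12)/3 = (⅓)*10 = 10/3 ≈ 3.3333)
u*(-22 + 42) = 10*(-22 + 42)/3 = (10/3)*20 = 200/3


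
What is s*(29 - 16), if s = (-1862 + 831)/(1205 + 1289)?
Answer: -13403/2494 ≈ -5.3741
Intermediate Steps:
s = -1031/2494 ≈ -0.41339
s*(29 - 16) = -1031*(29 - 16)/2494 = -1031/2494*13 = -13403/2494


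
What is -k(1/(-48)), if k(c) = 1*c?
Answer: 1/48 ≈ 0.020833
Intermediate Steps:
k(c) = c
-k(1/(-48)) = -1/(-48) = -1*(-1/48) = 1/48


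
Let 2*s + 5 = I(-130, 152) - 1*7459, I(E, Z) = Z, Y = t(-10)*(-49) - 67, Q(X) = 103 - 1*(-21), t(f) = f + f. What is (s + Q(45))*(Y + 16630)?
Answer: -61961876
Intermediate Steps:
t(f) = 2*f
Q(X) = 124 (Q(X) = 103 + 21 = 124)
Y = 913 (Y = (2*(-10))*(-49) - 67 = -20*(-49) - 67 = 980 - 67 = 913)
s = -3656 (s = -5/2 + (152 - 1*7459)/2 = -5/2 + (152 - 7459)/2 = -5/2 + (½)*(-7307) = -5/2 - 7307/2 = -3656)
(s + Q(45))*(Y + 16630) = (-3656 + 124)*(913 + 16630) = -3532*17543 = -61961876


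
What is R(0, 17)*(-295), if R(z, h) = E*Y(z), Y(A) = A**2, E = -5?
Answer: 0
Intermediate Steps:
R(z, h) = -5*z**2
R(0, 17)*(-295) = -5*0**2*(-295) = -5*0*(-295) = 0*(-295) = 0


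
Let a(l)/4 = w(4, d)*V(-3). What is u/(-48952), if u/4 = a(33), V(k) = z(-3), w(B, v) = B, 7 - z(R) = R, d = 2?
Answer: -80/6119 ≈ -0.013074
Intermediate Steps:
z(R) = 7 - R
V(k) = 10 (V(k) = 7 - 1*(-3) = 7 + 3 = 10)
a(l) = 160 (a(l) = 4*(4*10) = 4*40 = 160)
u = 640 (u = 4*160 = 640)
u/(-48952) = 640/(-48952) = 640*(-1/48952) = -80/6119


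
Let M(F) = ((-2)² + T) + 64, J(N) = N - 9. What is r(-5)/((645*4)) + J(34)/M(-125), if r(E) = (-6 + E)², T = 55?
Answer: 26461/105780 ≈ 0.25015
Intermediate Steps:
J(N) = -9 + N
M(F) = 123 (M(F) = ((-2)² + 55) + 64 = (4 + 55) + 64 = 59 + 64 = 123)
r(-5)/((645*4)) + J(34)/M(-125) = (-6 - 5)²/((645*4)) + (-9 + 34)/123 = (-11)²/2580 + 25*(1/123) = 121*(1/2580) + 25/123 = 121/2580 + 25/123 = 26461/105780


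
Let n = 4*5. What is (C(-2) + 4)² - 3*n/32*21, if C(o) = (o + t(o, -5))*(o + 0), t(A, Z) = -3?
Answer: 1253/8 ≈ 156.63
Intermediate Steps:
n = 20
C(o) = o*(-3 + o) (C(o) = (o - 3)*(o + 0) = (-3 + o)*o = o*(-3 + o))
(C(-2) + 4)² - 3*n/32*21 = (-2*(-3 - 2) + 4)² - 3/(32/20)*21 = (-2*(-5) + 4)² - 3/(32*(1/20))*21 = (10 + 4)² - 3/8/5*21 = 14² - 3*5/8*21 = 196 - 15/8*21 = 196 - 315/8 = 1253/8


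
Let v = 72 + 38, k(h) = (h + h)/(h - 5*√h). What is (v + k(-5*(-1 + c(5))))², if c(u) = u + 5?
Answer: 2*(-13099*I + 18480*√5)/(-2*I + 3*√5) ≈ 12384.0 - 213.29*I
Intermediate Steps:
c(u) = 5 + u
k(h) = 2*h/(h - 5*√h) (k(h) = (2*h)/(h - 5*√h) = 2*h/(h - 5*√h))
v = 110
(v + k(-5*(-1 + c(5))))² = (110 + 2*(-5*(-1 + (5 + 5)))/(-5*(-1 + (5 + 5)) - 5*I*√5*√(-1 + (5 + 5))))² = (110 + 2*(-5*(-1 + 10))/(-5*(-1 + 10) - 5*I*√5*√(-1 + 10)))² = (110 + 2*(-5*9)/(-5*9 - 5*3*I*√5))² = (110 + 2*(-45)/(-45 - 15*I*√5))² = (110 - 90/(-45 - 15*I*√5))²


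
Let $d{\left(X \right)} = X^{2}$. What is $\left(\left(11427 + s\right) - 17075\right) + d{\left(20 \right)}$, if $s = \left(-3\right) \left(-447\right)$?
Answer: $-3907$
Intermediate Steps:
$s = 1341$
$\left(\left(11427 + s\right) - 17075\right) + d{\left(20 \right)} = \left(\left(11427 + 1341\right) - 17075\right) + 20^{2} = \left(12768 - 17075\right) + 400 = -4307 + 400 = -3907$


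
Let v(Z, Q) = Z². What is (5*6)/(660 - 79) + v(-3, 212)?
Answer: 5259/581 ≈ 9.0516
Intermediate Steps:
(5*6)/(660 - 79) + v(-3, 212) = (5*6)/(660 - 79) + (-3)² = 30/581 + 9 = 5259/581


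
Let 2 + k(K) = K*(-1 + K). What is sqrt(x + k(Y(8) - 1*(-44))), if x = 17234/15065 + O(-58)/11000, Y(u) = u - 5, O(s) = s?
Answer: sqrt(5934802670461445)/1657150 ≈ 46.488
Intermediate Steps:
Y(u) = -5 + u
k(K) = -2 + K*(-1 + K)
x = 18870023/16571500 (x = 17234/15065 - 58/11000 = 17234*(1/15065) - 58*1/11000 = 17234/15065 - 29/5500 = 18870023/16571500 ≈ 1.1387)
sqrt(x + k(Y(8) - 1*(-44))) = sqrt(18870023/16571500 + (-2 + ((-5 + 8) - 1*(-44))**2 - ((-5 + 8) - 1*(-44)))) = sqrt(18870023/16571500 + (-2 + (3 + 44)**2 - (3 + 44))) = sqrt(18870023/16571500 + (-2 + 47**2 - 1*47)) = sqrt(18870023/16571500 + (-2 + 2209 - 47)) = sqrt(18870023/16571500 + 2160) = sqrt(35813310023/16571500) = sqrt(5934802670461445)/1657150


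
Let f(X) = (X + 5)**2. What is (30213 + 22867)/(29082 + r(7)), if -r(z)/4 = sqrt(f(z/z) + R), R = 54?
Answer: 128639380/70480107 + 53080*sqrt(10)/70480107 ≈ 1.8276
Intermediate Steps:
f(X) = (5 + X)**2
r(z) = -12*sqrt(10) (r(z) = -4*sqrt((5 + z/z)**2 + 54) = -4*sqrt((5 + 1)**2 + 54) = -4*sqrt(6**2 + 54) = -4*sqrt(36 + 54) = -12*sqrt(10))
(30213 + 22867)/(29082 + r(7)) = (30213 + 22867)/(29082 - 12*sqrt(10)) = 53080/(29082 - 12*sqrt(10))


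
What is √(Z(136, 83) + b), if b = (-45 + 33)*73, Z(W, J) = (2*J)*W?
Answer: 10*√217 ≈ 147.31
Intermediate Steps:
Z(W, J) = 2*J*W
b = -876 (b = -12*73 = -876)
√(Z(136, 83) + b) = √(2*83*136 - 876) = √(22576 - 876) = √21700 = 10*√217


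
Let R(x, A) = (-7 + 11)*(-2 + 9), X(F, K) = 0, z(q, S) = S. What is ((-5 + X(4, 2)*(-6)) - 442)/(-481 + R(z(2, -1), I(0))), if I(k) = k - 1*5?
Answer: 149/151 ≈ 0.98676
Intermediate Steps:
I(k) = -5 + k (I(k) = k - 5 = -5 + k)
R(x, A) = 28 (R(x, A) = 4*7 = 28)
((-5 + X(4, 2)*(-6)) - 442)/(-481 + R(z(2, -1), I(0))) = ((-5 + 0*(-6)) - 442)/(-481 + 28) = ((-5 + 0) - 442)/(-453) = (-5 - 442)*(-1/453) = -447*(-1/453) = 149/151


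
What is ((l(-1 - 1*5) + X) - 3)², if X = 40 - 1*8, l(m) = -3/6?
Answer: 3249/4 ≈ 812.25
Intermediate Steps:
l(m) = -½ (l(m) = -3*⅙ = -½)
X = 32 (X = 40 - 8 = 32)
((l(-1 - 1*5) + X) - 3)² = ((-½ + 32) - 3)² = (63/2 - 3)² = (57/2)² = 3249/4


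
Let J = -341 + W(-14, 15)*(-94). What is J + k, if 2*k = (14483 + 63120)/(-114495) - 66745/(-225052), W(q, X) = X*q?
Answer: 999710997712939/51534657480 ≈ 19399.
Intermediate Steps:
J = 19399 (J = -341 + (15*(-14))*(-94) = -341 - 210*(-94) = -341 + 19740 = 19399)
k = -9822741581/51534657480 (k = ((14483 + 63120)/(-114495) - 66745/(-225052))/2 = (77603*(-1/114495) - 66745*(-1/225052))/2 = (-77603/114495 + 66745/225052)/2 = (½)*(-9822741581/25767328740) = -9822741581/51534657480 ≈ -0.19060)
J + k = 19399 - 9822741581/51534657480 = 999710997712939/51534657480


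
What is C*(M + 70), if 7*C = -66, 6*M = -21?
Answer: -627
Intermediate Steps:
M = -7/2 (M = (⅙)*(-21) = -7/2 ≈ -3.5000)
C = -66/7 (C = (⅐)*(-66) = -66/7 ≈ -9.4286)
C*(M + 70) = -66*(-7/2 + 70)/7 = -66/7*133/2 = -627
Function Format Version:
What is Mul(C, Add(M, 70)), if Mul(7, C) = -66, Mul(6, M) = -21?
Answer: -627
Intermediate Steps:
M = Rational(-7, 2) (M = Mul(Rational(1, 6), -21) = Rational(-7, 2) ≈ -3.5000)
C = Rational(-66, 7) (C = Mul(Rational(1, 7), -66) = Rational(-66, 7) ≈ -9.4286)
Mul(C, Add(M, 70)) = Mul(Rational(-66, 7), Add(Rational(-7, 2), 70)) = Mul(Rational(-66, 7), Rational(133, 2)) = -627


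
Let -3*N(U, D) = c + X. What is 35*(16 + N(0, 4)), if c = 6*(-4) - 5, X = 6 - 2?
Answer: 2555/3 ≈ 851.67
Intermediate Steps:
X = 4
c = -29 (c = -24 - 5 = -29)
N(U, D) = 25/3 (N(U, D) = -(-29 + 4)/3 = -⅓*(-25) = 25/3)
35*(16 + N(0, 4)) = 35*(16 + 25/3) = 35*(73/3) = 2555/3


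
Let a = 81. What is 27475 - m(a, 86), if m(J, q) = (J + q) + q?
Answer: 27222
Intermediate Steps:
m(J, q) = J + 2*q
27475 - m(a, 86) = 27475 - (81 + 2*86) = 27475 - (81 + 172) = 27475 - 1*253 = 27475 - 253 = 27222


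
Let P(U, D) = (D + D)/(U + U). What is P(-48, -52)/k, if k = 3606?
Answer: 13/43272 ≈ 0.00030043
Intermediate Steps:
P(U, D) = D/U (P(U, D) = (2*D)/((2*U)) = (2*D)*(1/(2*U)) = D/U)
P(-48, -52)/k = -52/(-48)/3606 = -52*(-1/48)*(1/3606) = (13/12)*(1/3606) = 13/43272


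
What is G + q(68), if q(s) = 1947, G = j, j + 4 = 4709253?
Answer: 4711196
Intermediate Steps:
j = 4709249 (j = -4 + 4709253 = 4709249)
G = 4709249
G + q(68) = 4709249 + 1947 = 4711196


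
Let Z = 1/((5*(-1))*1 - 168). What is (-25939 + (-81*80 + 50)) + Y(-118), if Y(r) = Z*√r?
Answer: -32369 - I*√118/173 ≈ -32369.0 - 0.062791*I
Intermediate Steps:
Z = -1/173 (Z = 1/(-5*1 - 168) = 1/(-5 - 168) = 1/(-173) = -1/173 ≈ -0.0057803)
Y(r) = -√r/173
(-25939 + (-81*80 + 50)) + Y(-118) = (-25939 + (-81*80 + 50)) - I*√118/173 = (-25939 + (-6480 + 50)) - I*√118/173 = (-25939 - 6430) - I*√118/173 = -32369 - I*√118/173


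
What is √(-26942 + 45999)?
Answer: √19057 ≈ 138.05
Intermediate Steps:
√(-26942 + 45999) = √19057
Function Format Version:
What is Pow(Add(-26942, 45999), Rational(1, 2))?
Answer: Pow(19057, Rational(1, 2)) ≈ 138.05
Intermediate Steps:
Pow(Add(-26942, 45999), Rational(1, 2)) = Pow(19057, Rational(1, 2))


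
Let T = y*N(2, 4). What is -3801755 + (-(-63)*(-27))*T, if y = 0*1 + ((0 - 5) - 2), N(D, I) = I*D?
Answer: -3706499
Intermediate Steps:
N(D, I) = D*I
y = -7 (y = 0 + (-5 - 2) = 0 - 7 = -7)
T = -56 (T = -14*4 = -7*8 = -56)
-3801755 + (-(-63)*(-27))*T = -3801755 - (-63)*(-27)*(-56) = -3801755 - 21*81*(-56) = -3801755 - 1701*(-56) = -3801755 + 95256 = -3706499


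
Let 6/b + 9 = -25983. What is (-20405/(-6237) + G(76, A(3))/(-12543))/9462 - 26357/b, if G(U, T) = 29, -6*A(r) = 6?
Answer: 182937423854071675/1602205191 ≈ 1.1418e+8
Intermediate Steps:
b = -1/4332 (b = 6/(-9 - 25983) = 6/(-25992) = 6*(-1/25992) = -1/4332 ≈ -0.00023084)
A(r) = -1 (A(r) = -1/6*6 = -1)
(-20405/(-6237) + G(76, A(3))/(-12543))/9462 - 26357/b = (-20405/(-6237) + 29/(-12543))/9462 - 26357/(-1/4332) = (-20405*(-1/6237) + 29*(-1/12543))*(1/9462) - 26357*(-4332) = (265/81 - 29/12543)*(1/9462) + 114178524 = (1107182/338661)*(1/9462) + 114178524 = 553591/1602205191 + 114178524 = 182937423854071675/1602205191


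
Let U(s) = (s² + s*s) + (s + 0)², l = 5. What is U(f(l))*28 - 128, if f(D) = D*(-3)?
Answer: 18772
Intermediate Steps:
f(D) = -3*D
U(s) = 3*s² (U(s) = (s² + s²) + s² = 2*s² + s² = 3*s²)
U(f(l))*28 - 128 = (3*(-3*5)²)*28 - 128 = (3*(-15)²)*28 - 128 = (3*225)*28 - 128 = 675*28 - 128 = 18900 - 128 = 18772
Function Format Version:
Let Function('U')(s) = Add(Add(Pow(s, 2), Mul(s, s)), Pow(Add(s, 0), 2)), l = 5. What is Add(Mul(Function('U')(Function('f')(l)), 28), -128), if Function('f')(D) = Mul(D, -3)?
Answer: 18772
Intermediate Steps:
Function('f')(D) = Mul(-3, D)
Function('U')(s) = Mul(3, Pow(s, 2)) (Function('U')(s) = Add(Add(Pow(s, 2), Pow(s, 2)), Pow(s, 2)) = Add(Mul(2, Pow(s, 2)), Pow(s, 2)) = Mul(3, Pow(s, 2)))
Add(Mul(Function('U')(Function('f')(l)), 28), -128) = Add(Mul(Mul(3, Pow(Mul(-3, 5), 2)), 28), -128) = Add(Mul(Mul(3, Pow(-15, 2)), 28), -128) = Add(Mul(Mul(3, 225), 28), -128) = Add(Mul(675, 28), -128) = Add(18900, -128) = 18772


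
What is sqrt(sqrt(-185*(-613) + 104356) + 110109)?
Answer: sqrt(110109 + sqrt(217761)) ≈ 332.53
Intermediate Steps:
sqrt(sqrt(-185*(-613) + 104356) + 110109) = sqrt(sqrt(113405 + 104356) + 110109) = sqrt(sqrt(217761) + 110109) = sqrt(110109 + sqrt(217761))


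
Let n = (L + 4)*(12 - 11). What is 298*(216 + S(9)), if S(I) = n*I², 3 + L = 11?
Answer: 354024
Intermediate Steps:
L = 8 (L = -3 + 11 = 8)
n = 12 (n = (8 + 4)*(12 - 11) = 12*1 = 12)
S(I) = 12*I²
298*(216 + S(9)) = 298*(216 + 12*9²) = 298*(216 + 12*81) = 298*(216 + 972) = 298*1188 = 354024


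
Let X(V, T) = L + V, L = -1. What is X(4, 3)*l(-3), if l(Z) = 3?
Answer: 9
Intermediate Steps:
X(V, T) = -1 + V
X(4, 3)*l(-3) = (-1 + 4)*3 = 3*3 = 9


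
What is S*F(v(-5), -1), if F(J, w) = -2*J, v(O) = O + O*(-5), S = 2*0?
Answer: 0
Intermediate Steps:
S = 0
v(O) = -4*O (v(O) = O - 5*O = -4*O)
S*F(v(-5), -1) = 0*(-(-8)*(-5)) = 0*(-2*20) = 0*(-40) = 0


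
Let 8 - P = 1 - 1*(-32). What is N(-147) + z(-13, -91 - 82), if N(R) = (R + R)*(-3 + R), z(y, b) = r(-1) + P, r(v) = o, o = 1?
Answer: 44076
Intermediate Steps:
r(v) = 1
P = -25 (P = 8 - (1 - 1*(-32)) = 8 - (1 + 32) = 8 - 1*33 = 8 - 33 = -25)
z(y, b) = -24 (z(y, b) = 1 - 25 = -24)
N(R) = 2*R*(-3 + R) (N(R) = (2*R)*(-3 + R) = 2*R*(-3 + R))
N(-147) + z(-13, -91 - 82) = 2*(-147)*(-3 - 147) - 24 = 2*(-147)*(-150) - 24 = 44100 - 24 = 44076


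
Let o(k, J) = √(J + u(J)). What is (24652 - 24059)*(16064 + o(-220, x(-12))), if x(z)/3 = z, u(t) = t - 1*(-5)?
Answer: 9525952 + 593*I*√67 ≈ 9.526e+6 + 4853.9*I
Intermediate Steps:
u(t) = 5 + t (u(t) = t + 5 = 5 + t)
x(z) = 3*z
o(k, J) = √(5 + 2*J) (o(k, J) = √(J + (5 + J)) = √(5 + 2*J))
(24652 - 24059)*(16064 + o(-220, x(-12))) = (24652 - 24059)*(16064 + √(5 + 2*(3*(-12)))) = 593*(16064 + √(5 + 2*(-36))) = 593*(16064 + √(5 - 72)) = 593*(16064 + √(-67)) = 593*(16064 + I*√67) = 9525952 + 593*I*√67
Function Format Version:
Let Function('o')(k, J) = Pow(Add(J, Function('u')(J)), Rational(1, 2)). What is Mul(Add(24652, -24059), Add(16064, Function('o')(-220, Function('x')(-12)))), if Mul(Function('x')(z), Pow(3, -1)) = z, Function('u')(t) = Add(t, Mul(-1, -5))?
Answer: Add(9525952, Mul(593, I, Pow(67, Rational(1, 2)))) ≈ Add(9.5260e+6, Mul(4853.9, I))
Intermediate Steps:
Function('u')(t) = Add(5, t) (Function('u')(t) = Add(t, 5) = Add(5, t))
Function('x')(z) = Mul(3, z)
Function('o')(k, J) = Pow(Add(5, Mul(2, J)), Rational(1, 2)) (Function('o')(k, J) = Pow(Add(J, Add(5, J)), Rational(1, 2)) = Pow(Add(5, Mul(2, J)), Rational(1, 2)))
Mul(Add(24652, -24059), Add(16064, Function('o')(-220, Function('x')(-12)))) = Mul(Add(24652, -24059), Add(16064, Pow(Add(5, Mul(2, Mul(3, -12))), Rational(1, 2)))) = Mul(593, Add(16064, Pow(Add(5, Mul(2, -36)), Rational(1, 2)))) = Mul(593, Add(16064, Pow(Add(5, -72), Rational(1, 2)))) = Mul(593, Add(16064, Pow(-67, Rational(1, 2)))) = Mul(593, Add(16064, Mul(I, Pow(67, Rational(1, 2))))) = Add(9525952, Mul(593, I, Pow(67, Rational(1, 2))))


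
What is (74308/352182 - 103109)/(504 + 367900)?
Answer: -18156529765/64872628764 ≈ -0.27988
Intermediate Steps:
(74308/352182 - 103109)/(504 + 367900) = (74308*(1/352182) - 103109)/368404 = (37154/176091 - 103109)*(1/368404) = -18156529765/176091*1/368404 = -18156529765/64872628764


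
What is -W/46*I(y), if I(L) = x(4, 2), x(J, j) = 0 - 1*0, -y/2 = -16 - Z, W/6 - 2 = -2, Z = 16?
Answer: 0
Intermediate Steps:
W = 0 (W = 12 + 6*(-2) = 12 - 12 = 0)
y = 64 (y = -2*(-16 - 1*16) = -2*(-16 - 16) = -2*(-32) = 64)
x(J, j) = 0 (x(J, j) = 0 + 0 = 0)
I(L) = 0
-W/46*I(y) = -0/46*0 = -0*(1/46)*0 = -0*0 = -1*0 = 0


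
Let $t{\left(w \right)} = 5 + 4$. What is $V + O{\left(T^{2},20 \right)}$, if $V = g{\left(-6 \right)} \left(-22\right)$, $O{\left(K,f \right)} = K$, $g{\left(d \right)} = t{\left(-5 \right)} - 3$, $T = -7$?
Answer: $-83$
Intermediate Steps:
$t{\left(w \right)} = 9$
$g{\left(d \right)} = 6$ ($g{\left(d \right)} = 9 - 3 = 6$)
$V = -132$ ($V = 6 \left(-22\right) = -132$)
$V + O{\left(T^{2},20 \right)} = -132 + \left(-7\right)^{2} = -132 + 49 = -83$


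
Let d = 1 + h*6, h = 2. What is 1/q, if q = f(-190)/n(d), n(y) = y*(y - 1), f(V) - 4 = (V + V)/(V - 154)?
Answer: 13416/439 ≈ 30.560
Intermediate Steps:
f(V) = 4 + 2*V/(-154 + V) (f(V) = 4 + (V + V)/(V - 154) = 4 + (2*V)/(-154 + V) = 4 + 2*V/(-154 + V))
d = 13 (d = 1 + 2*6 = 1 + 12 = 13)
n(y) = y*(-1 + y)
q = 439/13416 (q = (2*(-308 + 3*(-190))/(-154 - 190))/((13*(-1 + 13))) = (2*(-308 - 570)/(-344))/((13*12)) = (2*(-1/344)*(-878))/156 = (439/86)*(1/156) = 439/13416 ≈ 0.032722)
1/q = 1/(439/13416) = 13416/439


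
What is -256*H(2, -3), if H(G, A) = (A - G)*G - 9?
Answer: 4864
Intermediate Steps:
H(G, A) = -9 + G*(A - G) (H(G, A) = G*(A - G) - 9 = -9 + G*(A - G))
-256*H(2, -3) = -256*(-9 - 1*2² - 3*2) = -256*(-9 - 1*4 - 6) = -256*(-9 - 4 - 6) = -256*(-19) = 4864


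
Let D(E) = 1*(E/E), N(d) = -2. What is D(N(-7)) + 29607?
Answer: 29608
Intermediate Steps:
D(E) = 1 (D(E) = 1*1 = 1)
D(N(-7)) + 29607 = 1 + 29607 = 29608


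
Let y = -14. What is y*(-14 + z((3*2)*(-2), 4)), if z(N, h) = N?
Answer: 364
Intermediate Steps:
y*(-14 + z((3*2)*(-2), 4)) = -14*(-14 + (3*2)*(-2)) = -14*(-14 + 6*(-2)) = -14*(-14 - 12) = -14*(-26) = 364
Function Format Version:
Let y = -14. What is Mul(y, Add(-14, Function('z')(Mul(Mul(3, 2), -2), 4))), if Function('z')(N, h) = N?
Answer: 364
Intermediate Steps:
Mul(y, Add(-14, Function('z')(Mul(Mul(3, 2), -2), 4))) = Mul(-14, Add(-14, Mul(Mul(3, 2), -2))) = Mul(-14, Add(-14, Mul(6, -2))) = Mul(-14, Add(-14, -12)) = Mul(-14, -26) = 364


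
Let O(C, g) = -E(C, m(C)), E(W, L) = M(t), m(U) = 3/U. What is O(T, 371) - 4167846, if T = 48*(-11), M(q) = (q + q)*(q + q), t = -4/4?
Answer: -4167850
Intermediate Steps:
t = -1 (t = -4*¼ = -1)
M(q) = 4*q² (M(q) = (2*q)*(2*q) = 4*q²)
E(W, L) = 4 (E(W, L) = 4*(-1)² = 4*1 = 4)
T = -528
O(C, g) = -4 (O(C, g) = -1*4 = -4)
O(T, 371) - 4167846 = -4 - 4167846 = -4167850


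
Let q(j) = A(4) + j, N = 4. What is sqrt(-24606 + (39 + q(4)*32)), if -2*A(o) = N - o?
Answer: I*sqrt(24439) ≈ 156.33*I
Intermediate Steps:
A(o) = -2 + o/2 (A(o) = -(4 - o)/2 = -2 + o/2)
q(j) = j (q(j) = (-2 + (1/2)*4) + j = (-2 + 2) + j = 0 + j = j)
sqrt(-24606 + (39 + q(4)*32)) = sqrt(-24606 + (39 + 4*32)) = sqrt(-24606 + (39 + 128)) = sqrt(-24606 + 167) = sqrt(-24439) = I*sqrt(24439)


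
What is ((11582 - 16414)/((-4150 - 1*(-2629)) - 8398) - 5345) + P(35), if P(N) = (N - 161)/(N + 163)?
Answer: -583203886/109109 ≈ -5345.1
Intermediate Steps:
P(N) = (-161 + N)/(163 + N)
((11582 - 16414)/((-4150 - 1*(-2629)) - 8398) - 5345) + P(35) = ((11582 - 16414)/((-4150 - 1*(-2629)) - 8398) - 5345) + (-161 + 35)/(163 + 35) = (-4832/((-4150 + 2629) - 8398) - 5345) - 126/198 = (-4832/(-1521 - 8398) - 5345) + (1/198)*(-126) = (-4832/(-9919) - 5345) - 7/11 = (-4832*(-1/9919) - 5345) - 7/11 = (4832/9919 - 5345) - 7/11 = -53012223/9919 - 7/11 = -583203886/109109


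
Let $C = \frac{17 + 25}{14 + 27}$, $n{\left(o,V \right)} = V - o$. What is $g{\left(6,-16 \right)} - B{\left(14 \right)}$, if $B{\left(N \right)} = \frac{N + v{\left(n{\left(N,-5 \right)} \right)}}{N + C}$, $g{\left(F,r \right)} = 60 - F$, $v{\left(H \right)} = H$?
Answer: $\frac{33469}{616} \approx 54.333$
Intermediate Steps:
$C = \frac{42}{41} \approx 1.0244$
$B{\left(N \right)} = - \frac{5}{\frac{42}{41} + N}$ ($B{\left(N \right)} = \frac{N - \left(5 + N\right)}{N + \frac{42}{41}} = - \frac{5}{\frac{42}{41} + N}$)
$g{\left(6,-16 \right)} - B{\left(14 \right)} = \left(60 - 6\right) - - \frac{205}{42 + 41 \cdot 14} = \left(60 - 6\right) - - \frac{205}{42 + 574} = 54 - - \frac{205}{616} = 54 + \frac{205}{616} = \frac{33469}{616}$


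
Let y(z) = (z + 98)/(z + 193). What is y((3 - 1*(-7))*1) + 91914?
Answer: 18658650/203 ≈ 91915.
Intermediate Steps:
y(z) = (98 + z)/(193 + z)
y((3 - 1*(-7))*1) + 91914 = (98 + (3 - 1*(-7))*1)/(193 + (3 - 1*(-7))*1) + 91914 = (98 + (3 + 7)*1)/(193 + (3 + 7)*1) + 91914 = (98 + 10*1)/(193 + 10*1) + 91914 = (98 + 10)/(193 + 10) + 91914 = 108/203 + 91914 = 18658650/203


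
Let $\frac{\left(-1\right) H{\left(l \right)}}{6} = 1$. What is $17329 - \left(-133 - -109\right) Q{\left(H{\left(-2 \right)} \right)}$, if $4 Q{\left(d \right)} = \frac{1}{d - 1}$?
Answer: $\frac{121297}{7} \approx 17328.0$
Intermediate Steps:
$H{\left(l \right)} = -6$ ($H{\left(l \right)} = \left(-6\right) 1 = -6$)
$Q{\left(d \right)} = \frac{1}{4 \left(-1 + d\right)}$ ($Q{\left(d \right)} = \frac{1}{4 \left(d - 1\right)} = \frac{1}{4 \left(-1 + d\right)}$)
$17329 - \left(-133 - -109\right) Q{\left(H{\left(-2 \right)} \right)} = 17329 - \left(-133 - -109\right) \frac{1}{4 \left(-1 - 6\right)} = 17329 - \left(-133 + 109\right) \frac{1}{4 \left(-7\right)} = 17329 - - 24 \cdot \frac{1}{4} \left(- \frac{1}{7}\right) = 17329 - \left(-24\right) \left(- \frac{1}{28}\right) = 17329 - \frac{6}{7} = \frac{121297}{7}$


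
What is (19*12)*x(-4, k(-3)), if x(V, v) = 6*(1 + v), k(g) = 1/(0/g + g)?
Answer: 912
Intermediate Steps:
k(g) = 1/g (k(g) = 1/(0 + g) = 1/g)
x(V, v) = 6 + 6*v
(19*12)*x(-4, k(-3)) = (19*12)*(6 + 6/(-3)) = 228*(6 + 6*(-⅓)) = 228*(6 - 2) = 228*4 = 912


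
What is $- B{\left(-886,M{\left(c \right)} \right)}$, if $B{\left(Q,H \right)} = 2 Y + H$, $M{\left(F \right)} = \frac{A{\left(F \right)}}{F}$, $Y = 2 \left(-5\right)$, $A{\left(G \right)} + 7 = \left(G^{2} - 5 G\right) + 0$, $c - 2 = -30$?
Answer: $\frac{211}{4} \approx 52.75$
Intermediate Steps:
$c = -28$ ($c = 2 - 30 = -28$)
$A{\left(G \right)} = -7 + G^{2} - 5 G$ ($A{\left(G \right)} = -7 + \left(\left(G^{2} - 5 G\right) + 0\right) = -7 + \left(G^{2} - 5 G\right) = -7 + G^{2} - 5 G$)
$Y = -10$
$M{\left(F \right)} = \frac{-7 + F^{2} - 5 F}{F}$
$B{\left(Q,H \right)} = -20 + H$ ($B{\left(Q,H \right)} = 2 \left(-10\right) + H = -20 + H$)
$- B{\left(-886,M{\left(c \right)} \right)} = - (-20 - \left(33 - \frac{1}{4}\right)) = - (-20 - \frac{131}{4}) = \left(-1\right) \left(- \frac{211}{4}\right) = \frac{211}{4}$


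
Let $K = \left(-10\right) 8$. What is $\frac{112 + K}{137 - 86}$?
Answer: $\frac{32}{51} \approx 0.62745$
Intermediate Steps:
$K = -80$
$\frac{112 + K}{137 - 86} = \frac{112 - 80}{137 - 86} = \frac{32}{51}$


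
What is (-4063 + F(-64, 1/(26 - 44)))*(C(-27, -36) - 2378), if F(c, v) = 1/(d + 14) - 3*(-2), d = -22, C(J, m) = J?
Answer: 78059085/8 ≈ 9.7574e+6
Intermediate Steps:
F(c, v) = 47/8 (F(c, v) = 1/(-22 + 14) - 3*(-2) = 1/(-8) + 6 = -1/8 + 6 = 47/8)
(-4063 + F(-64, 1/(26 - 44)))*(C(-27, -36) - 2378) = (-4063 + 47/8)*(-27 - 2378) = -32457/8*(-2405) = 78059085/8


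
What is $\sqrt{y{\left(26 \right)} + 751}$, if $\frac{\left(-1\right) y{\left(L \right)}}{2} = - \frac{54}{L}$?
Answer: $\frac{\sqrt{127621}}{13} \approx 27.48$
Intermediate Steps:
$y{\left(L \right)} = \frac{108}{L}$ ($y{\left(L \right)} = - 2 \left(- \frac{54}{L}\right) = \frac{108}{L}$)
$\sqrt{y{\left(26 \right)} + 751} = \sqrt{\frac{108}{26} + 751} = \sqrt{108 \cdot \frac{1}{26} + 751} = \sqrt{\frac{54}{13} + 751} = \sqrt{\frac{9817}{13}} = \frac{\sqrt{127621}}{13}$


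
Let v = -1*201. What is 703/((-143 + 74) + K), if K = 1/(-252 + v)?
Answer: -318459/31258 ≈ -10.188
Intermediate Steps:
v = -201
K = -1/453 (K = 1/(-252 - 201) = 1/(-453) = -1/453 ≈ -0.0022075)
703/((-143 + 74) + K) = 703/((-143 + 74) - 1/453) = 703/(-69 - 1/453) = 703/(-31258/453) = 703*(-453/31258) = -318459/31258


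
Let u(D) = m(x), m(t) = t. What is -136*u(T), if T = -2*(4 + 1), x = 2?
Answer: -272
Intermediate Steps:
T = -10 (T = -2*5 = -10)
u(D) = 2
-136*u(T) = -136*2 = -272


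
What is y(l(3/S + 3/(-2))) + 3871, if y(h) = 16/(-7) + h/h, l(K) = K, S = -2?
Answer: 27088/7 ≈ 3869.7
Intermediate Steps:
y(h) = -9/7 (y(h) = 16*(-⅐) + 1 = -16/7 + 1 = -9/7)
y(l(3/S + 3/(-2))) + 3871 = -9/7 + 3871 = 27088/7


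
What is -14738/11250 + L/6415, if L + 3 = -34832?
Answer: -48643802/7216875 ≈ -6.7403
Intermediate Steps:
L = -34835 (L = -3 - 34832 = -34835)
-14738/11250 + L/6415 = -14738/11250 - 34835/6415 = -14738*1/11250 - 34835*1/6415 = -7369/5625 - 6967/1283 = -48643802/7216875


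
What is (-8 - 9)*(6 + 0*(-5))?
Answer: -102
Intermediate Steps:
(-8 - 9)*(6 + 0*(-5)) = -17*(6 + 0) = -17*6 = -102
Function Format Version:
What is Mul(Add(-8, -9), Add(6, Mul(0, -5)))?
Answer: -102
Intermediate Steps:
Mul(Add(-8, -9), Add(6, Mul(0, -5))) = Mul(-17, Add(6, 0)) = Mul(-17, 6) = -102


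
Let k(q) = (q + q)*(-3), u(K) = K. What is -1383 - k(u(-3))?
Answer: -1401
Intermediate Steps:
k(q) = -6*q (k(q) = (2*q)*(-3) = -6*q)
-1383 - k(u(-3)) = -1383 - (-6)*(-3) = -1383 - 1*18 = -1383 - 18 = -1401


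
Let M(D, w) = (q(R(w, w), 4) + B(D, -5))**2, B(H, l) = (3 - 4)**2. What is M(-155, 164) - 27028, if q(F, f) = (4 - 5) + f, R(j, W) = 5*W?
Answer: -27012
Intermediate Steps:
B(H, l) = 1 (B(H, l) = (-1)**2 = 1)
q(F, f) = -1 + f
M(D, w) = 16 (M(D, w) = ((-1 + 4) + 1)**2 = (3 + 1)**2 = 4**2 = 16)
M(-155, 164) - 27028 = 16 - 27028 = -27012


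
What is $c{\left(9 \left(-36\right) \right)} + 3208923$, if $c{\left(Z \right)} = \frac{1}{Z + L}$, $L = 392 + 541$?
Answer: $\frac{1954234108}{609} \approx 3.2089 \cdot 10^{6}$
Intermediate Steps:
$L = 933$
$c{\left(Z \right)} = \frac{1}{933 + Z}$ ($c{\left(Z \right)} = \frac{1}{Z + 933} = \frac{1}{933 + Z}$)
$c{\left(9 \left(-36\right) \right)} + 3208923 = \frac{1}{933 + 9 \left(-36\right)} + 3208923 = \frac{1}{933 - 324} + 3208923 = \frac{1}{609} + 3208923 = \frac{1954234108}{609}$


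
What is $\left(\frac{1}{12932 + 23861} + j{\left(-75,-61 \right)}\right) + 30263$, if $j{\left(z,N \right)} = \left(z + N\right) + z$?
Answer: $\frac{1105703237}{36793} \approx 30052.0$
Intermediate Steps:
$j{\left(z,N \right)} = N + 2 z$ ($j{\left(z,N \right)} = \left(N + z\right) + z = N + 2 z$)
$\left(\frac{1}{12932 + 23861} + j{\left(-75,-61 \right)}\right) + 30263 = \left(\frac{1}{12932 + 23861} + \left(-61 + 2 \left(-75\right)\right)\right) + 30263 = \left(\frac{1}{36793} - 211\right) + 30263 = - \frac{7763322}{36793} + 30263 = \frac{1105703237}{36793}$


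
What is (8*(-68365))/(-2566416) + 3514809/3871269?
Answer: 51563594889/45996697694 ≈ 1.1210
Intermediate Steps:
(8*(-68365))/(-2566416) + 3514809/3871269 = -546920*(-1/2566416) + 3514809*(1/3871269) = 68365/320802 + 1171603/1290423 = 51563594889/45996697694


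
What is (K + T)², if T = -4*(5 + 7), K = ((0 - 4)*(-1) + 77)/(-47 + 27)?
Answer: 1083681/400 ≈ 2709.2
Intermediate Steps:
K = -81/20 (K = (-4*(-1) + 77)/(-20) = (4 + 77)*(-1/20) = 81*(-1/20) = -81/20 ≈ -4.0500)
T = -48 (T = -4*12 = -48)
(K + T)² = (-81/20 - 48)² = (-1041/20)² = 1083681/400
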